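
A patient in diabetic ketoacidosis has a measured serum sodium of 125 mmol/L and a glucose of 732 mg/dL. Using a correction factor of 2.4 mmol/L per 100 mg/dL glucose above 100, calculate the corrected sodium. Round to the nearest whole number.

Corrected Na = measured Na + 2.4 · (glucose − 100)/100
= 125 + 2.4 · (732 − 100)/100
= 125 + 15.2
= 140.2 mmol/L

140 mmol/L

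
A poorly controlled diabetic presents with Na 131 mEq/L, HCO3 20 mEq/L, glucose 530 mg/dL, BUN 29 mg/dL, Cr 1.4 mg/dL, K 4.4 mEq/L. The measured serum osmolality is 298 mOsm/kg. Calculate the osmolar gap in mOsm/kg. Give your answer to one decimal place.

Calculated osmolality = 2·Na + glucose/18 + BUN/2.8
= 2·131 + 530/18 + 29/2.8
= 262 + 29.44 + 10.36
= 301.8 mOsm/kg ≈ 301.8 mOsm/kg
Osmolar gap = measured − calculated = 298 − 301.8 = -3.8 mOsm/kg

-3.8 mOsm/kg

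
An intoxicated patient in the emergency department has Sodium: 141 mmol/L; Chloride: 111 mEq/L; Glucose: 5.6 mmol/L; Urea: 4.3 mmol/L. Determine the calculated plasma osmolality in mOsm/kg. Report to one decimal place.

291.9 mOsm/kg

Calculated osmolality = 2·Na + glucose + urea
= 2·141 + 5.6 + 4.3
= 282 + 5.60 + 4.30
= 291.9 mOsm/kg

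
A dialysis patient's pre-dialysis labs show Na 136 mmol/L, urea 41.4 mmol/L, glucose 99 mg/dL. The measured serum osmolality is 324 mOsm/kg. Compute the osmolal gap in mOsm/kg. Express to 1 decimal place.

5.1 mOsm/kg

Calculated osmolality = 2·Na + glucose/18 + urea
= 2·136 + 99/18 + 41.4
= 272 + 5.50 + 41.40
= 318.9 mOsm/kg ≈ 318.9 mOsm/kg
Osmolar gap = measured − calculated = 324 − 318.9 = 5.1 mOsm/kg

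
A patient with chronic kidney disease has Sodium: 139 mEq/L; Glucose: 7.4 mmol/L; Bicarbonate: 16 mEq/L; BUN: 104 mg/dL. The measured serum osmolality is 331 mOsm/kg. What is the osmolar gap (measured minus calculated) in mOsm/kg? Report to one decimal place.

8.5 mOsm/kg

Calculated osmolality = 2·Na + glucose + BUN/2.8
= 2·139 + 7.4 + 104/2.8
= 278 + 7.40 + 37.14
= 322.54 mOsm/kg ≈ 322.5 mOsm/kg
Osmolar gap = measured − calculated = 331 − 322.5 = 8.5 mOsm/kg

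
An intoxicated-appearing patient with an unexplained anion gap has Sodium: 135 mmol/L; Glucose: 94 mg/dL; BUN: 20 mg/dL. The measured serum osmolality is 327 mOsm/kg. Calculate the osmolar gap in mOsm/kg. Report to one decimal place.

Calculated osmolality = 2·Na + glucose/18 + BUN/2.8
= 2·135 + 94/18 + 20/2.8
= 270 + 5.22 + 7.14
= 282.36 mOsm/kg ≈ 282.4 mOsm/kg
Osmolar gap = measured − calculated = 327 − 282.4 = 44.6 mOsm/kg

44.6 mOsm/kg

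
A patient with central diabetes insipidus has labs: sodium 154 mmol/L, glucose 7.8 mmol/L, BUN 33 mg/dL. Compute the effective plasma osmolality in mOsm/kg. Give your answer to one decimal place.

315.8 mOsm/kg

Effective osmolality excludes urea (freely permeant across cell membranes):
2·Na + glucose
= 2·154 + 7.8
= 308 + 7.8
= 315.8 mOsm/kg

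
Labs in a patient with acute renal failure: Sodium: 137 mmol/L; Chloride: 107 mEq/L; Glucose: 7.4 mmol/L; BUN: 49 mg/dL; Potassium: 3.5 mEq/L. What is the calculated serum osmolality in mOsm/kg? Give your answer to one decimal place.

298.9 mOsm/kg

Calculated osmolality = 2·Na + glucose + BUN/2.8
= 2·137 + 7.4 + 49/2.8
= 274 + 7.40 + 17.50
= 298.9 mOsm/kg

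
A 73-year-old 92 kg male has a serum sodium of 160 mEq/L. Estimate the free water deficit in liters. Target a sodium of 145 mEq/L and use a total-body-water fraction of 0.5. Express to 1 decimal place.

4.8 L

TBW = 0.5 · 92 = 46 L
Free water deficit = TBW · (Na/145 − 1)
= 46 · (160/145 − 1)
= 46 · 0.1034
= 4.76 L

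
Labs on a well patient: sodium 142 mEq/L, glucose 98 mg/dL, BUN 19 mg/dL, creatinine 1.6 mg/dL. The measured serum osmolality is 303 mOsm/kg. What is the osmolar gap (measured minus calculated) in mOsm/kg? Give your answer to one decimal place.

6.8 mOsm/kg

Calculated osmolality = 2·Na + glucose/18 + BUN/2.8
= 2·142 + 98/18 + 19/2.8
= 284 + 5.44 + 6.79
= 296.23 mOsm/kg ≈ 296.2 mOsm/kg
Osmolar gap = measured − calculated = 303 − 296.2 = 6.8 mOsm/kg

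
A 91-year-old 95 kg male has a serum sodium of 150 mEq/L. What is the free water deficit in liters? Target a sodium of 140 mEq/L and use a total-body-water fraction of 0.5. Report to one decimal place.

TBW = 0.5 · 95 = 47.5 L
Free water deficit = TBW · (Na/140 − 1)
= 47.5 · (150/140 − 1)
= 47.5 · 0.0714
= 3.39 L

3.4 L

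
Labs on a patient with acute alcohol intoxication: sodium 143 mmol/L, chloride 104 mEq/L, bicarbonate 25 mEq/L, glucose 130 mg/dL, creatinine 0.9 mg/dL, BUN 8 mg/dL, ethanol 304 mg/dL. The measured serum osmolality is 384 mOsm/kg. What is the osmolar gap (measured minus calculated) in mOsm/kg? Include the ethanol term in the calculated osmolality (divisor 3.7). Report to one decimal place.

5.8 mOsm/kg

Calculated osmolality = 2·Na + glucose/18 + BUN/2.8 + ethanol/3.7
= 2·143 + 130/18 + 8/2.8 + 304/3.7
= 286 + 7.22 + 2.86 + 82.16
= 378.24 mOsm/kg ≈ 378.2 mOsm/kg
Osmolar gap = measured − calculated = 384 − 378.2 = 5.8 mOsm/kg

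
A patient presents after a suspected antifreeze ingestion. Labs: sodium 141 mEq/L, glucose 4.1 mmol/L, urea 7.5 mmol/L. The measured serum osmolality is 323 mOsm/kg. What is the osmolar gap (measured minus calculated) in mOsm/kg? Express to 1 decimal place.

Calculated osmolality = 2·Na + glucose + urea
= 2·141 + 4.1 + 7.5
= 282 + 4.10 + 7.50
= 293.6 mOsm/kg ≈ 293.6 mOsm/kg
Osmolar gap = measured − calculated = 323 − 293.6 = 29.4 mOsm/kg

29.4 mOsm/kg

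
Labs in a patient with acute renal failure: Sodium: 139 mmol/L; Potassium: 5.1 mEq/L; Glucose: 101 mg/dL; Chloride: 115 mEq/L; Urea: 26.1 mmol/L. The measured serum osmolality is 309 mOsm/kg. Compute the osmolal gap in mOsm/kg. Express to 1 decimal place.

Calculated osmolality = 2·Na + glucose/18 + urea
= 2·139 + 101/18 + 26.1
= 278 + 5.61 + 26.10
= 309.71 mOsm/kg ≈ 309.7 mOsm/kg
Osmolar gap = measured − calculated = 309 − 309.7 = -0.7 mOsm/kg

-0.7 mOsm/kg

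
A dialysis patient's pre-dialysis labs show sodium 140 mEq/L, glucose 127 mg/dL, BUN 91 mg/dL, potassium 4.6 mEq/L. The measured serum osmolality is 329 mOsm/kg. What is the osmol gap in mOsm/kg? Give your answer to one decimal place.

9.4 mOsm/kg

Calculated osmolality = 2·Na + glucose/18 + BUN/2.8
= 2·140 + 127/18 + 91/2.8
= 280 + 7.06 + 32.50
= 319.56 mOsm/kg ≈ 319.6 mOsm/kg
Osmolar gap = measured − calculated = 329 − 319.6 = 9.4 mOsm/kg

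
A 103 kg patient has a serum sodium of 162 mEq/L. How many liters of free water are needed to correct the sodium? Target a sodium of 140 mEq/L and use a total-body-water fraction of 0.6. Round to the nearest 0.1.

9.7 L

TBW = 0.6 · 103 = 61.8 L
Free water deficit = TBW · (Na/140 − 1)
= 61.8 · (162/140 − 1)
= 61.8 · 0.1571
= 9.71 L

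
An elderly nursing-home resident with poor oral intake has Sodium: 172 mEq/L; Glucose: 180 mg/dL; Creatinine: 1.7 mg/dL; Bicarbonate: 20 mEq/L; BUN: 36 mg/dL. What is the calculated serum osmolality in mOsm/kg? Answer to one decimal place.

366.9 mOsm/kg

Calculated osmolality = 2·Na + glucose/18 + BUN/2.8
= 2·172 + 180/18 + 36/2.8
= 344 + 10 + 12.86
= 366.86 mOsm/kg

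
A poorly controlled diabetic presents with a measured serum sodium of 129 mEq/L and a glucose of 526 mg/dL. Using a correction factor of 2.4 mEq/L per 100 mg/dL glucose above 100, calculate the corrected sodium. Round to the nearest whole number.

139 mEq/L

Corrected Na = measured Na + 2.4 · (glucose − 100)/100
= 129 + 2.4 · (526 − 100)/100
= 129 + 10.2
= 139.2 mEq/L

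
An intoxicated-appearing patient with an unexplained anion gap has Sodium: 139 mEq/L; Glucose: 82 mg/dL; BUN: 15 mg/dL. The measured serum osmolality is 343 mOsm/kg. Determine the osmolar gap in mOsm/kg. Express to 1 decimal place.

Calculated osmolality = 2·Na + glucose/18 + BUN/2.8
= 2·139 + 82/18 + 15/2.8
= 278 + 4.56 + 5.36
= 287.92 mOsm/kg ≈ 287.9 mOsm/kg
Osmolar gap = measured − calculated = 343 − 287.9 = 55.1 mOsm/kg

55.1 mOsm/kg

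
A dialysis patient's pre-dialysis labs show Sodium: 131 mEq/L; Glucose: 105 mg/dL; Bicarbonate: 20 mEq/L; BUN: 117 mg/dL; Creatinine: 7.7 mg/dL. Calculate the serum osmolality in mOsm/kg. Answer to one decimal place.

309.6 mOsm/kg

Calculated osmolality = 2·Na + glucose/18 + BUN/2.8
= 2·131 + 105/18 + 117/2.8
= 262 + 5.83 + 41.79
= 309.62 mOsm/kg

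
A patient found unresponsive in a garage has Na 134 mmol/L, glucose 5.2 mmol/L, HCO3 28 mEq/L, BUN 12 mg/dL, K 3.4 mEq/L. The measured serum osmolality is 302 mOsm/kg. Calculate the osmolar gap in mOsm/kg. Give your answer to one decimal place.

24.5 mOsm/kg

Calculated osmolality = 2·Na + glucose + BUN/2.8
= 2·134 + 5.2 + 12/2.8
= 268 + 5.20 + 4.29
= 277.49 mOsm/kg ≈ 277.5 mOsm/kg
Osmolar gap = measured − calculated = 302 − 277.5 = 24.5 mOsm/kg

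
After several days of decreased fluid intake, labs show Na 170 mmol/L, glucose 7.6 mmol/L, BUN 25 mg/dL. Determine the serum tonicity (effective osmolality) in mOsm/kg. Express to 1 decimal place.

347.6 mOsm/kg

Effective osmolality excludes urea (freely permeant across cell membranes):
2·Na + glucose
= 2·170 + 7.6
= 340 + 7.6
= 347.6 mOsm/kg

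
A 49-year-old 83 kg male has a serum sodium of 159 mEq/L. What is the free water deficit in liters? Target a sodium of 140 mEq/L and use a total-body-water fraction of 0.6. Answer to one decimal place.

6.8 L

TBW = 0.6 · 83 = 49.8 L
Free water deficit = TBW · (Na/140 − 1)
= 49.8 · (159/140 − 1)
= 49.8 · 0.1357
= 6.76 L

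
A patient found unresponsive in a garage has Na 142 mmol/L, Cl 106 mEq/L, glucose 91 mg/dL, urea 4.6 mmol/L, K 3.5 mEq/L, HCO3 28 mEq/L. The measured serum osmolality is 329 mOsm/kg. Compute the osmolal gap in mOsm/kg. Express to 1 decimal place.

Calculated osmolality = 2·Na + glucose/18 + urea
= 2·142 + 91/18 + 4.6
= 284 + 5.06 + 4.60
= 293.66 mOsm/kg ≈ 293.7 mOsm/kg
Osmolar gap = measured − calculated = 329 − 293.7 = 35.3 mOsm/kg

35.3 mOsm/kg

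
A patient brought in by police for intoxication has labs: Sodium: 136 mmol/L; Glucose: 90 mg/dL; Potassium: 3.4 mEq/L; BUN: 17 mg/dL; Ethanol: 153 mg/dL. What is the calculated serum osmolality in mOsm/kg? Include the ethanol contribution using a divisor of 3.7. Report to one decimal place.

324.4 mOsm/kg

Calculated osmolality = 2·Na + glucose/18 + BUN/2.8 + ethanol/3.7
= 2·136 + 90/18 + 17/2.8 + 153/3.7
= 272 + 5 + 6.07 + 41.35
= 324.42 mOsm/kg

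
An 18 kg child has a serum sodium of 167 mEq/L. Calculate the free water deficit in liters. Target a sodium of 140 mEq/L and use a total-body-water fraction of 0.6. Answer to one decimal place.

2.1 L

TBW = 0.6 · 18 = 10.8 L
Free water deficit = TBW · (Na/140 − 1)
= 10.8 · (167/140 − 1)
= 10.8 · 0.1929
= 2.08 L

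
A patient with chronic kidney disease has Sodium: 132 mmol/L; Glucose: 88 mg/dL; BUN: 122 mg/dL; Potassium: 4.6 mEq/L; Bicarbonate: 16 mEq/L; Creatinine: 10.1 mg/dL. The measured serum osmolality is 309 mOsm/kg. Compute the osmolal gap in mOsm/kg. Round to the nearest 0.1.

Calculated osmolality = 2·Na + glucose/18 + BUN/2.8
= 2·132 + 88/18 + 122/2.8
= 264 + 4.89 + 43.57
= 312.46 mOsm/kg ≈ 312.5 mOsm/kg
Osmolar gap = measured − calculated = 309 − 312.5 = -3.5 mOsm/kg

-3.5 mOsm/kg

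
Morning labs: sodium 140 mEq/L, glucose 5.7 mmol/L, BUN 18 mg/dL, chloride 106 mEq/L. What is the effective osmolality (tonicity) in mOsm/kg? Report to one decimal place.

285.7 mOsm/kg

Effective osmolality excludes urea (freely permeant across cell membranes):
2·Na + glucose
= 2·140 + 5.7
= 280 + 5.7
= 285.7 mOsm/kg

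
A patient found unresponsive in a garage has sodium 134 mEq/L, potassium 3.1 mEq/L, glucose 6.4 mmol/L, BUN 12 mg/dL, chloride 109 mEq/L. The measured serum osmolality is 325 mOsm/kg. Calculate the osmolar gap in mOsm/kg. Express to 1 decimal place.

46.3 mOsm/kg

Calculated osmolality = 2·Na + glucose + BUN/2.8
= 2·134 + 6.4 + 12/2.8
= 268 + 6.40 + 4.29
= 278.69 mOsm/kg ≈ 278.7 mOsm/kg
Osmolar gap = measured − calculated = 325 − 278.7 = 46.3 mOsm/kg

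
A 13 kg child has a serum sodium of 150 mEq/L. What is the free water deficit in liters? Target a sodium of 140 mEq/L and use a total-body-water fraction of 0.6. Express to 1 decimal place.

0.6 L

TBW = 0.6 · 13 = 7.8 L
Free water deficit = TBW · (Na/140 − 1)
= 7.8 · (150/140 − 1)
= 7.8 · 0.0714
= 0.56 L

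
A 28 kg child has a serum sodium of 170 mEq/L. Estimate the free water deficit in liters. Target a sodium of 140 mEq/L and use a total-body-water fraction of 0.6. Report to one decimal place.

3.6 L

TBW = 0.6 · 28 = 16.8 L
Free water deficit = TBW · (Na/140 − 1)
= 16.8 · (170/140 − 1)
= 16.8 · 0.2143
= 3.6 L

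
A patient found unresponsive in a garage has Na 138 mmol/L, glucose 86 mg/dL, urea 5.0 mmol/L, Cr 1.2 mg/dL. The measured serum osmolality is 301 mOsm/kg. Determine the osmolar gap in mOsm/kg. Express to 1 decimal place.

15.2 mOsm/kg

Calculated osmolality = 2·Na + glucose/18 + urea
= 2·138 + 86/18 + 5
= 276 + 4.78 + 5
= 285.78 mOsm/kg ≈ 285.8 mOsm/kg
Osmolar gap = measured − calculated = 301 − 285.8 = 15.2 mOsm/kg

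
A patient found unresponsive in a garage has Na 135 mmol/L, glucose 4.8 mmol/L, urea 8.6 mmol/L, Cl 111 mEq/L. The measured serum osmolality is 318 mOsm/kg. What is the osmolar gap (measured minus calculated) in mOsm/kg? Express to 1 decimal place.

34.6 mOsm/kg

Calculated osmolality = 2·Na + glucose + urea
= 2·135 + 4.8 + 8.6
= 270 + 4.80 + 8.60
= 283.4 mOsm/kg ≈ 283.4 mOsm/kg
Osmolar gap = measured − calculated = 318 − 283.4 = 34.6 mOsm/kg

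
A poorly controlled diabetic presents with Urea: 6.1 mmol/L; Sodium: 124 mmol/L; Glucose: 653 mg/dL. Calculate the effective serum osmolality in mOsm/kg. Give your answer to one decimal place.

Effective osmolality excludes urea (freely permeant across cell membranes):
2·Na + glucose/18
= 2·124 + 653/18
= 248 + 36.28
= 284.28 mOsm/kg

284.3 mOsm/kg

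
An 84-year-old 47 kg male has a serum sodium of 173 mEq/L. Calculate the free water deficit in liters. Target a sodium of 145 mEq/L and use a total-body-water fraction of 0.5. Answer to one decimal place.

TBW = 0.5 · 47 = 23.5 L
Free water deficit = TBW · (Na/145 − 1)
= 23.5 · (173/145 − 1)
= 23.5 · 0.1931
= 4.54 L

4.5 L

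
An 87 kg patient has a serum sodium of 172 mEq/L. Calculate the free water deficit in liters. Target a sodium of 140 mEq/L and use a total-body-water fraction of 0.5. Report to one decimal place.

9.9 L

TBW = 0.5 · 87 = 43.5 L
Free water deficit = TBW · (Na/140 − 1)
= 43.5 · (172/140 − 1)
= 43.5 · 0.2286
= 9.94 L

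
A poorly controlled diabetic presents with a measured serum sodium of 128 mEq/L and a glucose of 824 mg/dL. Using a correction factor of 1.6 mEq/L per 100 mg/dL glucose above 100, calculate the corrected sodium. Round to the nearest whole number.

Corrected Na = measured Na + 1.6 · (glucose − 100)/100
= 128 + 1.6 · (824 − 100)/100
= 128 + 11.6
= 139.6 mEq/L

140 mEq/L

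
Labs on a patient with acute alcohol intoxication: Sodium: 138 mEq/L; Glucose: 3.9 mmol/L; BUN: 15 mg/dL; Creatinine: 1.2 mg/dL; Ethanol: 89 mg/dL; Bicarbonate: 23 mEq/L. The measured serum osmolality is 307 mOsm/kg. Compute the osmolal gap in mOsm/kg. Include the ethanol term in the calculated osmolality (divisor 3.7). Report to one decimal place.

-2.3 mOsm/kg

Calculated osmolality = 2·Na + glucose + BUN/2.8 + ethanol/3.7
= 2·138 + 3.9 + 15/2.8 + 89/3.7
= 276 + 3.90 + 5.36 + 24.05
= 309.31 mOsm/kg ≈ 309.3 mOsm/kg
Osmolar gap = measured − calculated = 307 − 309.3 = -2.3 mOsm/kg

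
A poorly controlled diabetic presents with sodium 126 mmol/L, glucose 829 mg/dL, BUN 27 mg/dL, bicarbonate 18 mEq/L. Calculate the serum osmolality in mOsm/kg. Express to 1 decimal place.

307.7 mOsm/kg

Calculated osmolality = 2·Na + glucose/18 + BUN/2.8
= 2·126 + 829/18 + 27/2.8
= 252 + 46.06 + 9.64
= 307.7 mOsm/kg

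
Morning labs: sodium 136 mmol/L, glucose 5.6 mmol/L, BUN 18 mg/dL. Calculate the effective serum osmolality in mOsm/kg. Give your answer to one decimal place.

Effective osmolality excludes urea (freely permeant across cell membranes):
2·Na + glucose
= 2·136 + 5.6
= 272 + 5.6
= 277.6 mOsm/kg

277.6 mOsm/kg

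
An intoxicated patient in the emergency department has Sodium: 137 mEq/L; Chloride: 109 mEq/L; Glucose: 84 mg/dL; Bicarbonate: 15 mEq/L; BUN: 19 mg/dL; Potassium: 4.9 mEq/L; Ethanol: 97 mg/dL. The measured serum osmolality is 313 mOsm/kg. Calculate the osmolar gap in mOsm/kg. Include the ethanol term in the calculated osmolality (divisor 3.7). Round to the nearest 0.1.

1.3 mOsm/kg

Calculated osmolality = 2·Na + glucose/18 + BUN/2.8 + ethanol/3.7
= 2·137 + 84/18 + 19/2.8 + 97/3.7
= 274 + 4.67 + 6.79 + 26.22
= 311.68 mOsm/kg ≈ 311.7 mOsm/kg
Osmolar gap = measured − calculated = 313 − 311.7 = 1.3 mOsm/kg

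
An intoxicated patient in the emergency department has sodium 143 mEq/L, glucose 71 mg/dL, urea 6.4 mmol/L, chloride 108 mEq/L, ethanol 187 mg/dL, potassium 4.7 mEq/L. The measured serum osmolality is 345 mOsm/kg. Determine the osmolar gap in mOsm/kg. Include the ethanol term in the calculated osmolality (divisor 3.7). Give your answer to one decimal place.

-1.9 mOsm/kg

Calculated osmolality = 2·Na + glucose/18 + urea + ethanol/3.7
= 2·143 + 71/18 + 6.4 + 187/3.7
= 286 + 3.94 + 6.40 + 50.54
= 346.88 mOsm/kg ≈ 346.9 mOsm/kg
Osmolar gap = measured − calculated = 345 − 346.9 = -1.9 mOsm/kg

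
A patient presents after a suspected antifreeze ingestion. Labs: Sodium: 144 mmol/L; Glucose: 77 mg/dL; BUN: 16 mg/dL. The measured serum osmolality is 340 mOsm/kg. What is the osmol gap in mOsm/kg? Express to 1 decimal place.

42.0 mOsm/kg

Calculated osmolality = 2·Na + glucose/18 + BUN/2.8
= 2·144 + 77/18 + 16/2.8
= 288 + 4.28 + 5.71
= 297.99 mOsm/kg ≈ 298.0 mOsm/kg
Osmolar gap = measured − calculated = 340 − 298.0 = 42.0 mOsm/kg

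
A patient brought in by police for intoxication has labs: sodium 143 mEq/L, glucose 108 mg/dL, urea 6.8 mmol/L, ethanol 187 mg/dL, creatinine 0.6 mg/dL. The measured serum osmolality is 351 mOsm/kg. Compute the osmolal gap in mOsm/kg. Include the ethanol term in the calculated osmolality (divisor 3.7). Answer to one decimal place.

Calculated osmolality = 2·Na + glucose/18 + urea + ethanol/3.7
= 2·143 + 108/18 + 6.8 + 187/3.7
= 286 + 6 + 6.80 + 50.54
= 349.34 mOsm/kg ≈ 349.3 mOsm/kg
Osmolar gap = measured − calculated = 351 − 349.3 = 1.7 mOsm/kg

1.7 mOsm/kg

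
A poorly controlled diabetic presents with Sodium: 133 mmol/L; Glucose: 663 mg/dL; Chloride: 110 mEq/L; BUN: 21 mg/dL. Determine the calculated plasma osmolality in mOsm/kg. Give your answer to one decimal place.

310.3 mOsm/kg

Calculated osmolality = 2·Na + glucose/18 + BUN/2.8
= 2·133 + 663/18 + 21/2.8
= 266 + 36.83 + 7.50
= 310.33 mOsm/kg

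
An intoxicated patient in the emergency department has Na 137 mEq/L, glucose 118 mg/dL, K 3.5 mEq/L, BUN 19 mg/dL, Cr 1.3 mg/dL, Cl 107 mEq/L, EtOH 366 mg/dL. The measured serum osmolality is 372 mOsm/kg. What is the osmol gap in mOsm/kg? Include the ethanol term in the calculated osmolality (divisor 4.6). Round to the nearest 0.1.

Calculated osmolality = 2·Na + glucose/18 + BUN/2.8 + ethanol/4.6
= 2·137 + 118/18 + 19/2.8 + 366/4.6
= 274 + 6.56 + 6.79 + 79.57
= 366.92 mOsm/kg ≈ 366.9 mOsm/kg
Osmolar gap = measured − calculated = 372 − 366.9 = 5.1 mOsm/kg

5.1 mOsm/kg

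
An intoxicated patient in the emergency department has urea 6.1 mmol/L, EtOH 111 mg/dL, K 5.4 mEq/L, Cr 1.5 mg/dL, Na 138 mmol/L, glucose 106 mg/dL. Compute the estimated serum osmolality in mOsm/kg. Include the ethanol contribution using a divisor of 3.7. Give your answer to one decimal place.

318.0 mOsm/kg

Calculated osmolality = 2·Na + glucose/18 + urea + ethanol/3.7
= 2·138 + 106/18 + 6.1 + 111/3.7
= 276 + 5.89 + 6.10 + 30
= 317.99 mOsm/kg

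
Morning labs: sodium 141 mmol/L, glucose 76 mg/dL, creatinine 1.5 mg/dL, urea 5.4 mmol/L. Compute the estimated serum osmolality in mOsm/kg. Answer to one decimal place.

291.6 mOsm/kg

Calculated osmolality = 2·Na + glucose/18 + urea
= 2·141 + 76/18 + 5.4
= 282 + 4.22 + 5.40
= 291.62 mOsm/kg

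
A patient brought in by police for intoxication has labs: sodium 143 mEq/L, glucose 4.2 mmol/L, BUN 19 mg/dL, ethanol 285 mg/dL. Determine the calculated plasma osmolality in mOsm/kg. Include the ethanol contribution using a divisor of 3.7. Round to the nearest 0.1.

Calculated osmolality = 2·Na + glucose + BUN/2.8 + ethanol/3.7
= 2·143 + 4.2 + 19/2.8 + 285/3.7
= 286 + 4.20 + 6.79 + 77.03
= 374.02 mOsm/kg

374.0 mOsm/kg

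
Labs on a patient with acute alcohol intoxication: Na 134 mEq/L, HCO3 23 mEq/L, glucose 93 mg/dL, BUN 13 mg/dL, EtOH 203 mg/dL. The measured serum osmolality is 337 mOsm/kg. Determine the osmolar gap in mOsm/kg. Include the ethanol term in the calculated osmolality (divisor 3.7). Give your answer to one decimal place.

Calculated osmolality = 2·Na + glucose/18 + BUN/2.8 + ethanol/3.7
= 2·134 + 93/18 + 13/2.8 + 203/3.7
= 268 + 5.17 + 4.64 + 54.86
= 332.67 mOsm/kg ≈ 332.7 mOsm/kg
Osmolar gap = measured − calculated = 337 − 332.7 = 4.3 mOsm/kg

4.3 mOsm/kg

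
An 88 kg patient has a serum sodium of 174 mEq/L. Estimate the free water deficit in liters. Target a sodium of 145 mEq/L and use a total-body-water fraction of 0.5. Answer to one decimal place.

TBW = 0.5 · 88 = 44 L
Free water deficit = TBW · (Na/145 − 1)
= 44 · (174/145 − 1)
= 44 · 0.2
= 8.8 L

8.8 L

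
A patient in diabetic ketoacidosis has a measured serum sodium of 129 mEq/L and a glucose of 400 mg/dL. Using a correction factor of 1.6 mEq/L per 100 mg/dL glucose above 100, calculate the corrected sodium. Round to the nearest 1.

134 mEq/L

Corrected Na = measured Na + 1.6 · (glucose − 100)/100
= 129 + 1.6 · (400 − 100)/100
= 129 + 4.8
= 133.8 mEq/L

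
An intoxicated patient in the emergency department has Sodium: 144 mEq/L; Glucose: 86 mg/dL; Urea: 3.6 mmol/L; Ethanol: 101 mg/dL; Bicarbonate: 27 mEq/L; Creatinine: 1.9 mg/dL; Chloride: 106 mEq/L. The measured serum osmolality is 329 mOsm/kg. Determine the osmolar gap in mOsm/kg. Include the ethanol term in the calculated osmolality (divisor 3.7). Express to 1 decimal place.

5.3 mOsm/kg

Calculated osmolality = 2·Na + glucose/18 + urea + ethanol/3.7
= 2·144 + 86/18 + 3.6 + 101/3.7
= 288 + 4.78 + 3.60 + 27.30
= 323.68 mOsm/kg ≈ 323.7 mOsm/kg
Osmolar gap = measured − calculated = 329 − 323.7 = 5.3 mOsm/kg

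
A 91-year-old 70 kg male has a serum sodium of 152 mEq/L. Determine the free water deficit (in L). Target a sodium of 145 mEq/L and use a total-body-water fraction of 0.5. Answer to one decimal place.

TBW = 0.5 · 70 = 35 L
Free water deficit = TBW · (Na/145 − 1)
= 35 · (152/145 − 1)
= 35 · 0.0483
= 1.69 L

1.7 L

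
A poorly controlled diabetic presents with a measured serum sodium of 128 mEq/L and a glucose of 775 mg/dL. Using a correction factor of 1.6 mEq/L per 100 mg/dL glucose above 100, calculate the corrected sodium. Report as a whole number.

Corrected Na = measured Na + 1.6 · (glucose − 100)/100
= 128 + 1.6 · (775 − 100)/100
= 128 + 10.8
= 138.8 mEq/L

139 mEq/L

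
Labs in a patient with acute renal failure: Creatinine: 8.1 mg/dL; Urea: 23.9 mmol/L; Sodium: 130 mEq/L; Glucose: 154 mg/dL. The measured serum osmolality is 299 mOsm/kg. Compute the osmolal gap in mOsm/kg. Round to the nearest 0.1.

Calculated osmolality = 2·Na + glucose/18 + urea
= 2·130 + 154/18 + 23.9
= 260 + 8.56 + 23.90
= 292.46 mOsm/kg ≈ 292.5 mOsm/kg
Osmolar gap = measured − calculated = 299 − 292.5 = 6.5 mOsm/kg

6.5 mOsm/kg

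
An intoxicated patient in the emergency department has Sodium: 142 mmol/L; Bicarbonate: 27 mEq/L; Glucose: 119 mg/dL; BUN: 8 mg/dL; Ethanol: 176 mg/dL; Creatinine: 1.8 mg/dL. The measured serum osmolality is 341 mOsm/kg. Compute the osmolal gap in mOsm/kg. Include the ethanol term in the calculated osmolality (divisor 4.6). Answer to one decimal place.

Calculated osmolality = 2·Na + glucose/18 + BUN/2.8 + ethanol/4.6
= 2·142 + 119/18 + 8/2.8 + 176/4.6
= 284 + 6.61 + 2.86 + 38.26
= 331.73 mOsm/kg ≈ 331.7 mOsm/kg
Osmolar gap = measured − calculated = 341 − 331.7 = 9.3 mOsm/kg

9.3 mOsm/kg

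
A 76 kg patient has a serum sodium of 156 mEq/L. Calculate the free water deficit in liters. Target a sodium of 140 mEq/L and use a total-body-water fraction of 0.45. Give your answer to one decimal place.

TBW = 0.45 · 76 = 34.2 L
Free water deficit = TBW · (Na/140 − 1)
= 34.2 · (156/140 − 1)
= 34.2 · 0.1143
= 3.91 L

3.9 L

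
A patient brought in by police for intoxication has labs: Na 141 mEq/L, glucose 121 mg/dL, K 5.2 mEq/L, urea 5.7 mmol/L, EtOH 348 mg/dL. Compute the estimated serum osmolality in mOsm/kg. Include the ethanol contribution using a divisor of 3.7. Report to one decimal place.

388.5 mOsm/kg

Calculated osmolality = 2·Na + glucose/18 + urea + ethanol/3.7
= 2·141 + 121/18 + 5.7 + 348/3.7
= 282 + 6.72 + 5.70 + 94.05
= 388.47 mOsm/kg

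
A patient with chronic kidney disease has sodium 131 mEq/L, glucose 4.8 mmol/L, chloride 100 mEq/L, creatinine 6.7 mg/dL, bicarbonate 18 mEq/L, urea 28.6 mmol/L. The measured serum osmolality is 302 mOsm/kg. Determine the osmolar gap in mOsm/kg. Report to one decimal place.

Calculated osmolality = 2·Na + glucose + urea
= 2·131 + 4.8 + 28.6
= 262 + 4.80 + 28.60
= 295.4 mOsm/kg ≈ 295.4 mOsm/kg
Osmolar gap = measured − calculated = 302 − 295.4 = 6.6 mOsm/kg

6.6 mOsm/kg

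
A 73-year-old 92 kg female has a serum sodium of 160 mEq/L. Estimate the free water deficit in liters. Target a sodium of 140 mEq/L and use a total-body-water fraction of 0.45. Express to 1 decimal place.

5.9 L

TBW = 0.45 · 92 = 41.4 L
Free water deficit = TBW · (Na/140 − 1)
= 41.4 · (160/140 − 1)
= 41.4 · 0.1429
= 5.92 L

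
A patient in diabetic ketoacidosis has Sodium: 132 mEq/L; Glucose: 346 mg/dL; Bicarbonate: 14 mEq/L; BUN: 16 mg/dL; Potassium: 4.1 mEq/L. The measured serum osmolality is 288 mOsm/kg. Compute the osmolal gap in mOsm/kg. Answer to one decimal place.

-0.9 mOsm/kg

Calculated osmolality = 2·Na + glucose/18 + BUN/2.8
= 2·132 + 346/18 + 16/2.8
= 264 + 19.22 + 5.71
= 288.93 mOsm/kg ≈ 288.9 mOsm/kg
Osmolar gap = measured − calculated = 288 − 288.9 = -0.9 mOsm/kg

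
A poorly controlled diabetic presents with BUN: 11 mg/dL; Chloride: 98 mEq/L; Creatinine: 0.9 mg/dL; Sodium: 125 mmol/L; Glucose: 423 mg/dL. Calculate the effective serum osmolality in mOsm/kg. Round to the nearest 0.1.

Effective osmolality excludes urea (freely permeant across cell membranes):
2·Na + glucose/18
= 2·125 + 423/18
= 250 + 23.5
= 273.5 mOsm/kg

273.5 mOsm/kg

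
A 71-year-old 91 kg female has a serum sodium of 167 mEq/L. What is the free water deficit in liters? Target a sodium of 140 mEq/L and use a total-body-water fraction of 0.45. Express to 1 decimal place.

TBW = 0.45 · 91 = 40.95 L
Free water deficit = TBW · (Na/140 − 1)
= 40.95 · (167/140 − 1)
= 40.95 · 0.1929
= 7.9 L

7.9 L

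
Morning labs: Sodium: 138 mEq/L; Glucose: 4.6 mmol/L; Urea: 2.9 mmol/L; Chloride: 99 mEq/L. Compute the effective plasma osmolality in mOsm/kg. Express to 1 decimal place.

280.6 mOsm/kg

Effective osmolality excludes urea (freely permeant across cell membranes):
2·Na + glucose
= 2·138 + 4.6
= 276 + 4.6
= 280.6 mOsm/kg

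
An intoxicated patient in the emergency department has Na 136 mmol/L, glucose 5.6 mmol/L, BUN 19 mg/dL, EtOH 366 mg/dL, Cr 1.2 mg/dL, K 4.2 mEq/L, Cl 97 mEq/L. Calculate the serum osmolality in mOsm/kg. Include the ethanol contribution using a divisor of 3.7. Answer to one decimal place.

383.3 mOsm/kg

Calculated osmolality = 2·Na + glucose + BUN/2.8 + ethanol/3.7
= 2·136 + 5.6 + 19/2.8 + 366/3.7
= 272 + 5.60 + 6.79 + 98.92
= 383.31 mOsm/kg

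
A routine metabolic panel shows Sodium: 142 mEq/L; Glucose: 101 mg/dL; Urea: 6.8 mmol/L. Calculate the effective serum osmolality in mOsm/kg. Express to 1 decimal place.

289.6 mOsm/kg

Effective osmolality excludes urea (freely permeant across cell membranes):
2·Na + glucose/18
= 2·142 + 101/18
= 284 + 5.61
= 289.61 mOsm/kg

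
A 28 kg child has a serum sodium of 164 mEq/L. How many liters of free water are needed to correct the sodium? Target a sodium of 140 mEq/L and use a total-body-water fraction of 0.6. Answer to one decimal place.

2.9 L

TBW = 0.6 · 28 = 16.8 L
Free water deficit = TBW · (Na/140 − 1)
= 16.8 · (164/140 − 1)
= 16.8 · 0.1714
= 2.88 L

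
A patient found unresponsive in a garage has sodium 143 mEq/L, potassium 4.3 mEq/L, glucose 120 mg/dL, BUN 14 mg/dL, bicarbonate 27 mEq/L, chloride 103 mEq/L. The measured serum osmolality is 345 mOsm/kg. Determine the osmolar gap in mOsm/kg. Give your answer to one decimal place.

Calculated osmolality = 2·Na + glucose/18 + BUN/2.8
= 2·143 + 120/18 + 14/2.8
= 286 + 6.67 + 5
= 297.67 mOsm/kg ≈ 297.7 mOsm/kg
Osmolar gap = measured − calculated = 345 − 297.7 = 47.3 mOsm/kg

47.3 mOsm/kg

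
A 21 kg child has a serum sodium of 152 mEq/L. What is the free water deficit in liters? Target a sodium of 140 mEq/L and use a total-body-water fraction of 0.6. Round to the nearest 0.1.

TBW = 0.6 · 21 = 12.6 L
Free water deficit = TBW · (Na/140 − 1)
= 12.6 · (152/140 − 1)
= 12.6 · 0.0857
= 1.08 L

1.1 L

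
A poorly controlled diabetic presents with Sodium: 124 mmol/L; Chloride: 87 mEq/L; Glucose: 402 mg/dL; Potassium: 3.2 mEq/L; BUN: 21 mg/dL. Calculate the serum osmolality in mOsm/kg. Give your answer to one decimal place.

277.8 mOsm/kg

Calculated osmolality = 2·Na + glucose/18 + BUN/2.8
= 2·124 + 402/18 + 21/2.8
= 248 + 22.33 + 7.50
= 277.83 mOsm/kg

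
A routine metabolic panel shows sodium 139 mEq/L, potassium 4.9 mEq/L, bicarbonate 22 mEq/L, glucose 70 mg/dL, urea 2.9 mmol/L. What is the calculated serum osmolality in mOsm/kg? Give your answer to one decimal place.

284.8 mOsm/kg

Calculated osmolality = 2·Na + glucose/18 + urea
= 2·139 + 70/18 + 2.9
= 278 + 3.89 + 2.90
= 284.79 mOsm/kg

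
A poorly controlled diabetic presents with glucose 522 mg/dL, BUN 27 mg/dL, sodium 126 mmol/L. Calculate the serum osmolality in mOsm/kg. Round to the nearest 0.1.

290.6 mOsm/kg

Calculated osmolality = 2·Na + glucose/18 + BUN/2.8
= 2·126 + 522/18 + 27/2.8
= 252 + 29 + 9.64
= 290.64 mOsm/kg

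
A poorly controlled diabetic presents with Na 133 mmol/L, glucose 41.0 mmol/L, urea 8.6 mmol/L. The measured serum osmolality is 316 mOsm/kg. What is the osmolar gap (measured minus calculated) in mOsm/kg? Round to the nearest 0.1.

0.4 mOsm/kg

Calculated osmolality = 2·Na + glucose + urea
= 2·133 + 41 + 8.6
= 266 + 41 + 8.60
= 315.6 mOsm/kg ≈ 315.6 mOsm/kg
Osmolar gap = measured − calculated = 316 − 315.6 = 0.4 mOsm/kg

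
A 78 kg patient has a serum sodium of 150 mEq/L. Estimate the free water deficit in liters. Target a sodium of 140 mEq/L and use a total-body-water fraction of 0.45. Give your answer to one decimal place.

TBW = 0.45 · 78 = 35.1 L
Free water deficit = TBW · (Na/140 − 1)
= 35.1 · (150/140 − 1)
= 35.1 · 0.0714
= 2.51 L

2.5 L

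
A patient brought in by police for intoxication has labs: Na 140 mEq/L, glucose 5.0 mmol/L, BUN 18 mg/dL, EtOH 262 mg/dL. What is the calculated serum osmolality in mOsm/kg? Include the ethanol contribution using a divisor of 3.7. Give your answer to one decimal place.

Calculated osmolality = 2·Na + glucose + BUN/2.8 + ethanol/3.7
= 2·140 + 5 + 18/2.8 + 262/3.7
= 280 + 5 + 6.43 + 70.81
= 362.24 mOsm/kg

362.2 mOsm/kg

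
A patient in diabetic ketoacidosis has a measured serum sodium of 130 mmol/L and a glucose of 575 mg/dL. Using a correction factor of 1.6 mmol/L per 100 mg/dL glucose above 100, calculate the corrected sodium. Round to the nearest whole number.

Corrected Na = measured Na + 1.6 · (glucose − 100)/100
= 130 + 1.6 · (575 − 100)/100
= 130 + 7.6
= 137.6 mmol/L

138 mmol/L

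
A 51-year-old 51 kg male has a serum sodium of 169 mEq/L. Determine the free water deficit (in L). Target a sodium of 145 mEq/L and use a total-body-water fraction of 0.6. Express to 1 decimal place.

5.1 L

TBW = 0.6 · 51 = 30.6 L
Free water deficit = TBW · (Na/145 − 1)
= 30.6 · (169/145 − 1)
= 30.6 · 0.1655
= 5.06 L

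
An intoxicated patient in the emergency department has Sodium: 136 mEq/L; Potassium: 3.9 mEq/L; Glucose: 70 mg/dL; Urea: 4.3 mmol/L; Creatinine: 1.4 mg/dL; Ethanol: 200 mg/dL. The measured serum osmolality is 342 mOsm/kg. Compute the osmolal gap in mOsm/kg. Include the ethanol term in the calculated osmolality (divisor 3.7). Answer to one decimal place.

7.8 mOsm/kg

Calculated osmolality = 2·Na + glucose/18 + urea + ethanol/3.7
= 2·136 + 70/18 + 4.3 + 200/3.7
= 272 + 3.89 + 4.30 + 54.05
= 334.24 mOsm/kg ≈ 334.2 mOsm/kg
Osmolar gap = measured − calculated = 342 − 334.2 = 7.8 mOsm/kg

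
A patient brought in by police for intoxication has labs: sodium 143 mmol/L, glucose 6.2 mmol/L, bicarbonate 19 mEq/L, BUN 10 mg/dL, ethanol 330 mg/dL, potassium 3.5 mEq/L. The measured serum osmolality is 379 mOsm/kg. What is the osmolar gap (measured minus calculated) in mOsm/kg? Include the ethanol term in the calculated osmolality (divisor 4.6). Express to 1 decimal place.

11.5 mOsm/kg

Calculated osmolality = 2·Na + glucose + BUN/2.8 + ethanol/4.6
= 2·143 + 6.2 + 10/2.8 + 330/4.6
= 286 + 6.20 + 3.57 + 71.74
= 367.51 mOsm/kg ≈ 367.5 mOsm/kg
Osmolar gap = measured − calculated = 379 − 367.5 = 11.5 mOsm/kg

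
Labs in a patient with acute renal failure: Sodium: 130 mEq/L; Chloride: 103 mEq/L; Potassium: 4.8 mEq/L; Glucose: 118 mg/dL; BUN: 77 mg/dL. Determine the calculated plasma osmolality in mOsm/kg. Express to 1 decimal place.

Calculated osmolality = 2·Na + glucose/18 + BUN/2.8
= 2·130 + 118/18 + 77/2.8
= 260 + 6.56 + 27.50
= 294.06 mOsm/kg

294.1 mOsm/kg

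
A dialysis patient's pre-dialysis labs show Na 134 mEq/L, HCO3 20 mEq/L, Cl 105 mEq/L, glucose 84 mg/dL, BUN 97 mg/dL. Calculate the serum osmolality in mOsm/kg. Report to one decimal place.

Calculated osmolality = 2·Na + glucose/18 + BUN/2.8
= 2·134 + 84/18 + 97/2.8
= 268 + 4.67 + 34.64
= 307.31 mOsm/kg

307.3 mOsm/kg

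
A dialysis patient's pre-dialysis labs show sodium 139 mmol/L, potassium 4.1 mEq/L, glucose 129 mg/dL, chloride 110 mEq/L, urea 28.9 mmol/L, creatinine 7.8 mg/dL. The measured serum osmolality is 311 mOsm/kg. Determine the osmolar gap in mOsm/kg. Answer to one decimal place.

Calculated osmolality = 2·Na + glucose/18 + urea
= 2·139 + 129/18 + 28.9
= 278 + 7.17 + 28.90
= 314.07 mOsm/kg ≈ 314.1 mOsm/kg
Osmolar gap = measured − calculated = 311 − 314.1 = -3.1 mOsm/kg

-3.1 mOsm/kg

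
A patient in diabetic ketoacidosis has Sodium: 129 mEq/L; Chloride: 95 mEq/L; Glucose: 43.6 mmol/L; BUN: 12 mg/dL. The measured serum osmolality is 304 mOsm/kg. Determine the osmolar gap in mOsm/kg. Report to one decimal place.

Calculated osmolality = 2·Na + glucose + BUN/2.8
= 2·129 + 43.6 + 12/2.8
= 258 + 43.60 + 4.29
= 305.89 mOsm/kg ≈ 305.9 mOsm/kg
Osmolar gap = measured − calculated = 304 − 305.9 = -1.9 mOsm/kg

-1.9 mOsm/kg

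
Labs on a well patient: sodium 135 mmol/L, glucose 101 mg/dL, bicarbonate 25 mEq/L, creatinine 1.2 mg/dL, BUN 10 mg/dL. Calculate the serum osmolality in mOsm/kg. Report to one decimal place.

Calculated osmolality = 2·Na + glucose/18 + BUN/2.8
= 2·135 + 101/18 + 10/2.8
= 270 + 5.61 + 3.57
= 279.18 mOsm/kg

279.2 mOsm/kg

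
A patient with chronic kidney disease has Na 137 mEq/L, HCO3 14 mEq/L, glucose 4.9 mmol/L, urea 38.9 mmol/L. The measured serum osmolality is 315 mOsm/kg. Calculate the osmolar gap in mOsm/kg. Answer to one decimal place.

Calculated osmolality = 2·Na + glucose + urea
= 2·137 + 4.9 + 38.9
= 274 + 4.90 + 38.90
= 317.8 mOsm/kg ≈ 317.8 mOsm/kg
Osmolar gap = measured − calculated = 315 − 317.8 = -2.8 mOsm/kg

-2.8 mOsm/kg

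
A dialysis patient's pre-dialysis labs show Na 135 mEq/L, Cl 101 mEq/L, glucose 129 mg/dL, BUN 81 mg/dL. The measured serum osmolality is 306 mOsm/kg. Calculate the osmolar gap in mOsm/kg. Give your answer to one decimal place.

Calculated osmolality = 2·Na + glucose/18 + BUN/2.8
= 2·135 + 129/18 + 81/2.8
= 270 + 7.17 + 28.93
= 306.1 mOsm/kg ≈ 306.1 mOsm/kg
Osmolar gap = measured − calculated = 306 − 306.1 = -0.1 mOsm/kg

-0.1 mOsm/kg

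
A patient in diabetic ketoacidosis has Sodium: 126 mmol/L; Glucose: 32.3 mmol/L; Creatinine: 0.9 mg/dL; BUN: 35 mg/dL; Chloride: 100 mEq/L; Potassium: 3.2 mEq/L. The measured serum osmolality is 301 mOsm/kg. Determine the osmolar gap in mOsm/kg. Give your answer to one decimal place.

4.2 mOsm/kg

Calculated osmolality = 2·Na + glucose + BUN/2.8
= 2·126 + 32.3 + 35/2.8
= 252 + 32.30 + 12.50
= 296.8 mOsm/kg ≈ 296.8 mOsm/kg
Osmolar gap = measured − calculated = 301 − 296.8 = 4.2 mOsm/kg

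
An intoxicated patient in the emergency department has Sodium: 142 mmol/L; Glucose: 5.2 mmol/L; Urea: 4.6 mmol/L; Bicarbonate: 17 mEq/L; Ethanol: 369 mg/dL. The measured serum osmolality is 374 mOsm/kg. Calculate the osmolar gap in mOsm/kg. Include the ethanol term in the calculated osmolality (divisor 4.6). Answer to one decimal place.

0.0 mOsm/kg

Calculated osmolality = 2·Na + glucose + urea + ethanol/4.6
= 2·142 + 5.2 + 4.6 + 369/4.6
= 284 + 5.20 + 4.60 + 80.22
= 374.02 mOsm/kg ≈ 374.0 mOsm/kg
Osmolar gap = measured − calculated = 374 − 374.0 = 0.0 mOsm/kg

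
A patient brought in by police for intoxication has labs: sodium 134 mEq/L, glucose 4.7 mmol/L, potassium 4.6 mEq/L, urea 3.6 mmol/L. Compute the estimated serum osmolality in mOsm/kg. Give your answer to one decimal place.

Calculated osmolality = 2·Na + glucose + urea
= 2·134 + 4.7 + 3.6
= 268 + 4.70 + 3.60
= 276.3 mOsm/kg

276.3 mOsm/kg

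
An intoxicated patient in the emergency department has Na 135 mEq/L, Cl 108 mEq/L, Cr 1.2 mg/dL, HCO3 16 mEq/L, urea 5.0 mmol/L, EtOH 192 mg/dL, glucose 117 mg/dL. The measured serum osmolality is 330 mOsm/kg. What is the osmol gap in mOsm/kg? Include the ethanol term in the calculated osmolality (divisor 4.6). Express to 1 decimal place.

Calculated osmolality = 2·Na + glucose/18 + urea + ethanol/4.6
= 2·135 + 117/18 + 5 + 192/4.6
= 270 + 6.50 + 5 + 41.74
= 323.24 mOsm/kg ≈ 323.2 mOsm/kg
Osmolar gap = measured − calculated = 330 − 323.2 = 6.8 mOsm/kg

6.8 mOsm/kg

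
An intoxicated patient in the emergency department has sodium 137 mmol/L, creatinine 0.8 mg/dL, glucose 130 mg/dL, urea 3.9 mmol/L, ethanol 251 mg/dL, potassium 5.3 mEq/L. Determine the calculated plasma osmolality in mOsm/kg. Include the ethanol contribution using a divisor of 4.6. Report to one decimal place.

Calculated osmolality = 2·Na + glucose/18 + urea + ethanol/4.6
= 2·137 + 130/18 + 3.9 + 251/4.6
= 274 + 7.22 + 3.90 + 54.57
= 339.69 mOsm/kg

339.7 mOsm/kg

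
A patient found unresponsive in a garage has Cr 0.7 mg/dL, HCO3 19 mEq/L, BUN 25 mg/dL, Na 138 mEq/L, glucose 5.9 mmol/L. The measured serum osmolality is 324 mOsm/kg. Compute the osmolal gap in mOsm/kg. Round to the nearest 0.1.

Calculated osmolality = 2·Na + glucose + BUN/2.8
= 2·138 + 5.9 + 25/2.8
= 276 + 5.90 + 8.93
= 290.83 mOsm/kg ≈ 290.8 mOsm/kg
Osmolar gap = measured − calculated = 324 − 290.8 = 33.2 mOsm/kg

33.2 mOsm/kg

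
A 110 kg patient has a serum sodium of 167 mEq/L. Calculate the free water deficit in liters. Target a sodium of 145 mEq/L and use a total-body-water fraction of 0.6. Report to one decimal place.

TBW = 0.6 · 110 = 66 L
Free water deficit = TBW · (Na/145 − 1)
= 66 · (167/145 − 1)
= 66 · 0.1517
= 10.01 L

10.0 L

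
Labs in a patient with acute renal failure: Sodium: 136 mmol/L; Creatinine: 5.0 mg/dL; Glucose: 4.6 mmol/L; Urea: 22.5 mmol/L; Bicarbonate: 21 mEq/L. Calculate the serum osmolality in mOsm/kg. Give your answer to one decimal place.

Calculated osmolality = 2·Na + glucose + urea
= 2·136 + 4.6 + 22.5
= 272 + 4.60 + 22.50
= 299.1 mOsm/kg

299.1 mOsm/kg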